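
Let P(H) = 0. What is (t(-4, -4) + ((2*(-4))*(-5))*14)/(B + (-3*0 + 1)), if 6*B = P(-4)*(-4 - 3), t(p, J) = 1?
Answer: 561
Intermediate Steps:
B = 0 (B = (0*(-4 - 3))/6 = (0*(-7))/6 = (⅙)*0 = 0)
(t(-4, -4) + ((2*(-4))*(-5))*14)/(B + (-3*0 + 1)) = (1 + ((2*(-4))*(-5))*14)/(0 + (-3*0 + 1)) = (1 - 8*(-5)*14)/(0 + (0 + 1)) = (1 + 40*14)/(0 + 1) = (1 + 560)/1 = 1*561 = 561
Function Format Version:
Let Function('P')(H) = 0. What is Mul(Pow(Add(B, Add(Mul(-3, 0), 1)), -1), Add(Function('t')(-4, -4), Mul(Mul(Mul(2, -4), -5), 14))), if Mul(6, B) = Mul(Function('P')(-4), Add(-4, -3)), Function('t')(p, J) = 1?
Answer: 561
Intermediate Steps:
B = 0 (B = Mul(Rational(1, 6), Mul(0, Add(-4, -3))) = Mul(Rational(1, 6), Mul(0, -7)) = Mul(Rational(1, 6), 0) = 0)
Mul(Pow(Add(B, Add(Mul(-3, 0), 1)), -1), Add(Function('t')(-4, -4), Mul(Mul(Mul(2, -4), -5), 14))) = Mul(Pow(Add(0, Add(Mul(-3, 0), 1)), -1), Add(1, Mul(Mul(Mul(2, -4), -5), 14))) = Mul(Pow(Add(0, Add(0, 1)), -1), Add(1, Mul(Mul(-8, -5), 14))) = Mul(Pow(Add(0, 1), -1), Add(1, Mul(40, 14))) = Mul(Pow(1, -1), Add(1, 560)) = Mul(1, 561) = 561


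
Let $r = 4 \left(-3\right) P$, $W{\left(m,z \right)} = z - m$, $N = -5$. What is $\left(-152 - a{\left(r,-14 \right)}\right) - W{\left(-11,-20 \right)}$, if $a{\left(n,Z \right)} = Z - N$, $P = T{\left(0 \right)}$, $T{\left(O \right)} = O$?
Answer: $-134$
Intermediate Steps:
$P = 0$
$r = 0$ ($r = 4 \left(-3\right) 0 = \left(-12\right) 0 = 0$)
$a{\left(n,Z \right)} = 5 + Z$ ($a{\left(n,Z \right)} = Z - -5 = Z + 5 = 5 + Z$)
$\left(-152 - a{\left(r,-14 \right)}\right) - W{\left(-11,-20 \right)} = \left(-152 - \left(5 - 14\right)\right) - \left(-20 - -11\right) = \left(-152 - -9\right) - \left(-20 + 11\right) = \left(-152 + 9\right) - -9 = -143 + 9 = -134$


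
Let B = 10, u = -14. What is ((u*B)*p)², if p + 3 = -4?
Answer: 960400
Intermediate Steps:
p = -7 (p = -3 - 4 = -7)
((u*B)*p)² = (-14*10*(-7))² = (-140*(-7))² = 980² = 960400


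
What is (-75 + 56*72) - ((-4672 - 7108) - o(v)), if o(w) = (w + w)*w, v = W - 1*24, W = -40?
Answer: 23929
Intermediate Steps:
v = -64 (v = -40 - 1*24 = -40 - 24 = -64)
o(w) = 2*w² (o(w) = (2*w)*w = 2*w²)
(-75 + 56*72) - ((-4672 - 7108) - o(v)) = (-75 + 56*72) - ((-4672 - 7108) - 2*(-64)²) = (-75 + 4032) - (-11780 - 2*4096) = 3957 - (-11780 - 1*8192) = 3957 - (-11780 - 8192) = 3957 - 1*(-19972) = 3957 + 19972 = 23929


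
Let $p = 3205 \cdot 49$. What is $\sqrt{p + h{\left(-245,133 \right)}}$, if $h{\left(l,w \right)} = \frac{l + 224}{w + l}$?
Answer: $\frac{\sqrt{2512723}}{4} \approx 396.29$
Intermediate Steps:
$h{\left(l,w \right)} = \frac{224 + l}{l + w}$
$p = 157045$
$\sqrt{p + h{\left(-245,133 \right)}} = \sqrt{157045 + \frac{224 - 245}{-245 + 133}} = \sqrt{157045 + \frac{1}{-112} \left(-21\right)} = \sqrt{157045 - - \frac{3}{16}} = \sqrt{157045 + \frac{3}{16}} = \sqrt{\frac{2512723}{16}} = \frac{\sqrt{2512723}}{4}$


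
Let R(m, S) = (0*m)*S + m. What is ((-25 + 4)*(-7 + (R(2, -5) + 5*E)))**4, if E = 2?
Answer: 121550625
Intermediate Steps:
R(m, S) = m (R(m, S) = 0*S + m = 0 + m = m)
((-25 + 4)*(-7 + (R(2, -5) + 5*E)))**4 = ((-25 + 4)*(-7 + (2 + 5*2)))**4 = (-21*(-7 + (2 + 10)))**4 = (-21*(-7 + 12))**4 = (-21*5)**4 = (-105)**4 = 121550625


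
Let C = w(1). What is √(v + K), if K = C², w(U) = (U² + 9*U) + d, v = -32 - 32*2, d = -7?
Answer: I*√87 ≈ 9.3274*I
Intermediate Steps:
v = -96 (v = -32 - 64 = -96)
w(U) = -7 + U² + 9*U (w(U) = (U² + 9*U) - 7 = -7 + U² + 9*U)
C = 3 (C = -7 + 1² + 9*1 = -7 + 1 + 9 = 3)
K = 9 (K = 3² = 9)
√(v + K) = √(-96 + 9) = √(-87) = I*√87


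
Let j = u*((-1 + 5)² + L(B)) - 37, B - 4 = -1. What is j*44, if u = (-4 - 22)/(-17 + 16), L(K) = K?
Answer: 20108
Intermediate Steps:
B = 3 (B = 4 - 1 = 3)
u = 26 (u = -26/(-1) = -26*(-1) = 26)
j = 457 (j = 26*((-1 + 5)² + 3) - 37 = 26*(4² + 3) - 37 = 26*(16 + 3) - 37 = 26*19 - 37 = 494 - 37 = 457)
j*44 = 457*44 = 20108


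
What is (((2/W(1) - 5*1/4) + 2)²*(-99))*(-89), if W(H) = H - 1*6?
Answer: 431739/400 ≈ 1079.3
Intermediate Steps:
W(H) = -6 + H (W(H) = H - 6 = -6 + H)
(((2/W(1) - 5*1/4) + 2)²*(-99))*(-89) = (((2/(-6 + 1) - 5*1/4) + 2)²*(-99))*(-89) = (((2/(-5) - 5*¼) + 2)²*(-99))*(-89) = (((2*(-⅕) - 5/4) + 2)²*(-99))*(-89) = (((-⅖ - 5/4) + 2)²*(-99))*(-89) = ((-33/20 + 2)²*(-99))*(-89) = ((7/20)²*(-99))*(-89) = ((49/400)*(-99))*(-89) = -4851/400*(-89) = 431739/400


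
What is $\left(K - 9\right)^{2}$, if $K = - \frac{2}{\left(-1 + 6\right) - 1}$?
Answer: $\frac{361}{4} \approx 90.25$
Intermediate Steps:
$K = - \frac{1}{2}$ ($K = - \frac{2}{5 - 1} = - \frac{2}{4} = \left(-2\right) \frac{1}{4} = - \frac{1}{2} \approx -0.5$)
$\left(K - 9\right)^{2} = \left(- \frac{1}{2} - 9\right)^{2} = \left(- \frac{19}{2}\right)^{2} = \frac{361}{4}$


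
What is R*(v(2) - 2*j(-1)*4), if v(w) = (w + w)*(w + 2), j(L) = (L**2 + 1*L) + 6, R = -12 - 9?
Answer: 672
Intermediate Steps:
R = -21
j(L) = 6 + L + L**2 (j(L) = (L**2 + L) + 6 = (L + L**2) + 6 = 6 + L + L**2)
v(w) = 2*w*(2 + w) (v(w) = (2*w)*(2 + w) = 2*w*(2 + w))
R*(v(2) - 2*j(-1)*4) = -21*(2*2*(2 + 2) - 2*(6 - 1 + (-1)**2)*4) = -21*(2*2*4 - 2*(6 - 1 + 1)*4) = -21*(16 - 2*6*4) = -21*(16 - 12*4) = -21*(16 - 48) = -21*(-32) = 672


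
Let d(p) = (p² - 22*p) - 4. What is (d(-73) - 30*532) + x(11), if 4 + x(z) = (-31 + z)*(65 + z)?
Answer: -10553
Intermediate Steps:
x(z) = -4 + (-31 + z)*(65 + z)
d(p) = -4 + p² - 22*p
(d(-73) - 30*532) + x(11) = ((-4 + (-73)² - 22*(-73)) - 30*532) + (-2019 + 11² + 34*11) = ((-4 + 5329 + 1606) - 15960) + (-2019 + 121 + 374) = (6931 - 15960) - 1524 = -9029 - 1524 = -10553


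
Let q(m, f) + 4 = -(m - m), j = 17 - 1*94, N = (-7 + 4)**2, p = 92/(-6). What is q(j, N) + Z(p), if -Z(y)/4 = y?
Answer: 172/3 ≈ 57.333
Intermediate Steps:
p = -46/3 (p = 92*(-1/6) = -46/3 ≈ -15.333)
Z(y) = -4*y
N = 9 (N = (-3)**2 = 9)
j = -77 (j = 17 - 94 = -77)
q(m, f) = -4 (q(m, f) = -4 - (m - m) = -4 - 1*0 = -4 + 0 = -4)
q(j, N) + Z(p) = -4 - 4*(-46/3) = -4 + 184/3 = 172/3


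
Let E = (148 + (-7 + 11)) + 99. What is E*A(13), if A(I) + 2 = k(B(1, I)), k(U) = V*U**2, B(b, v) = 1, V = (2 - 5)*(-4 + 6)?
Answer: -2008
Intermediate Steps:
V = -6 (V = -3*2 = -6)
k(U) = -6*U**2
A(I) = -8 (A(I) = -2 - 6*1**2 = -2 - 6*1 = -2 - 6 = -8)
E = 251 (E = (148 + 4) + 99 = 152 + 99 = 251)
E*A(13) = 251*(-8) = -2008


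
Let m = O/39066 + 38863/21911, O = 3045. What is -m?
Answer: -528313651/285325042 ≈ -1.8516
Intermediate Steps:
m = 528313651/285325042 (m = 3045/39066 + 38863/21911 = 3045*(1/39066) + 38863*(1/21911) = 1015/13022 + 38863/21911 = 528313651/285325042 ≈ 1.8516)
-m = -1*528313651/285325042 = -528313651/285325042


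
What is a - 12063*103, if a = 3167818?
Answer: 1925329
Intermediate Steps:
a - 12063*103 = 3167818 - 12063*103 = 3167818 - 1242489 = 1925329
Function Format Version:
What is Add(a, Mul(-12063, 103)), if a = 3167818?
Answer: 1925329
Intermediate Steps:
Add(a, Mul(-12063, 103)) = Add(3167818, Mul(-12063, 103)) = Add(3167818, -1242489) = 1925329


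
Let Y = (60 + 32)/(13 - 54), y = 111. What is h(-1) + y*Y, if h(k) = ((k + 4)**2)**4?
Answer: 258789/41 ≈ 6311.9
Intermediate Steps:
Y = -92/41 (Y = 92/(-41) = 92*(-1/41) = -92/41 ≈ -2.2439)
h(k) = (4 + k)**8 (h(k) = ((4 + k)**2)**4 = (4 + k)**8)
h(-1) + y*Y = (4 - 1)**8 + 111*(-92/41) = 3**8 - 10212/41 = 6561 - 10212/41 = 258789/41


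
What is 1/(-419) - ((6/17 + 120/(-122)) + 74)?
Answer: -31880233/434503 ≈ -73.372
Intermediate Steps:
1/(-419) - ((6/17 + 120/(-122)) + 74) = -1/419 - ((6*(1/17) + 120*(-1/122)) + 74) = -1/419 - ((6/17 - 60/61) + 74) = -1/419 - (-654/1037 + 74) = -1/419 - 1*76084/1037 = -1/419 - 76084/1037 = -31880233/434503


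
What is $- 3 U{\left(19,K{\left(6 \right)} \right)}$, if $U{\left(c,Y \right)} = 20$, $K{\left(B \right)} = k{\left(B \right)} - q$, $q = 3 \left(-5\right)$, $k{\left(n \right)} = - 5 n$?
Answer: $-60$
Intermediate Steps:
$q = -15$
$K{\left(B \right)} = 15 - 5 B$ ($K{\left(B \right)} = - 5 B - -15 = - 5 B + 15 = 15 - 5 B$)
$- 3 U{\left(19,K{\left(6 \right)} \right)} = \left(-3\right) 20 = -60$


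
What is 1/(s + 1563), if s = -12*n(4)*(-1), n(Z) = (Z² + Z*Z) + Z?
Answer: 1/1995 ≈ 0.00050125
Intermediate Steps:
n(Z) = Z + 2*Z² (n(Z) = (Z² + Z²) + Z = 2*Z² + Z = Z + 2*Z²)
s = 432 (s = -48*(1 + 2*4)*(-1) = -48*(1 + 8)*(-1) = -48*9*(-1) = -12*36*(-1) = -432*(-1) = 432)
1/(s + 1563) = 1/(432 + 1563) = 1/1995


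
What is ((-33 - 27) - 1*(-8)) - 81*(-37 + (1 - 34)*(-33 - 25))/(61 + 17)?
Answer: -52031/26 ≈ -2001.2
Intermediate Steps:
((-33 - 27) - 1*(-8)) - 81*(-37 + (1 - 34)*(-33 - 25))/(61 + 17) = (-60 + 8) - 81*(-37 - 33*(-58))/78 = -52 - 81*(-37 + 1914)/78 = -52 - 152037/78 = -52 - 81*1877/78 = -52 - 50679/26 = -52031/26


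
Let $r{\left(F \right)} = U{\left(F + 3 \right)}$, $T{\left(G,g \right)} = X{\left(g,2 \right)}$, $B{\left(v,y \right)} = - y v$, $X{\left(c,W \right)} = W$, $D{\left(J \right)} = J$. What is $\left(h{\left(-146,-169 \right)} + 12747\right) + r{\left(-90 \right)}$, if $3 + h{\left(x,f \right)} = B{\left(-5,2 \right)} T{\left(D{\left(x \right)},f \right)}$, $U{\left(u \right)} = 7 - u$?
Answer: $12858$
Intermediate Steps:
$B{\left(v,y \right)} = - v y$
$T{\left(G,g \right)} = 2$
$r{\left(F \right)} = 4 - F$ ($r{\left(F \right)} = 7 - \left(F + 3\right) = 7 - \left(3 + F\right) = 4 - F$)
$h{\left(x,f \right)} = 17$ ($h{\left(x,f \right)} = -3 + \left(-1\right) \left(-5\right) 2 \cdot 2 = -3 + 10 \cdot 2 = -3 + 20 = 17$)
$\left(h{\left(-146,-169 \right)} + 12747\right) + r{\left(-90 \right)} = \left(17 + 12747\right) + \left(4 - -90\right) = 12764 + \left(4 + 90\right) = 12764 + 94 = 12858$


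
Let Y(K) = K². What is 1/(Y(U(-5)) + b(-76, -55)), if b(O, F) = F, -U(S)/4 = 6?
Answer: 1/521 ≈ 0.0019194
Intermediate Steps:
U(S) = -24 (U(S) = -4*6 = -24)
1/(Y(U(-5)) + b(-76, -55)) = 1/((-24)² - 55) = 1/(576 - 55) = 1/521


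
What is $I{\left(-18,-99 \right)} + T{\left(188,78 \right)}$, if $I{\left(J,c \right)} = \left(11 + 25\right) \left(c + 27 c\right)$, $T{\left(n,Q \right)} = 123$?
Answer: $-99669$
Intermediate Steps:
$I{\left(J,c \right)} = 1008 c$ ($I{\left(J,c \right)} = 36 \cdot 28 c = 1008 c$)
$I{\left(-18,-99 \right)} + T{\left(188,78 \right)} = 1008 \left(-99\right) + 123 = -99792 + 123 = -99669$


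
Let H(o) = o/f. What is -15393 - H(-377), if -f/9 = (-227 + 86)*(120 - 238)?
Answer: -2304978983/149742 ≈ -15393.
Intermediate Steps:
f = -149742 (f = -9*(-227 + 86)*(120 - 238) = -(-1269)*(-118) = -9*16638 = -149742)
H(o) = -o/149742 (H(o) = o/(-149742) = o*(-1/149742) = -o/149742)
-15393 - H(-377) = -15393 - (-1)*(-377)/149742 = -15393 - 1*377/149742 = -15393 - 377/149742 = -2304978983/149742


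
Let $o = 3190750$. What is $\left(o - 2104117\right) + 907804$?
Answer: $1994437$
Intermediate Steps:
$\left(o - 2104117\right) + 907804 = \left(3190750 - 2104117\right) + 907804 = 1086633 + 907804 = 1994437$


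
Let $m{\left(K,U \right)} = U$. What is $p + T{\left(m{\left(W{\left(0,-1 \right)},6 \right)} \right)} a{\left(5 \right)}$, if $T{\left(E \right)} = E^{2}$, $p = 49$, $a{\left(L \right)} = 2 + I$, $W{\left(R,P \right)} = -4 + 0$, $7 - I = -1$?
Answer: $409$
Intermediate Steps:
$I = 8$ ($I = 7 - -1 = 7 + 1 = 8$)
$W{\left(R,P \right)} = -4$
$a{\left(L \right)} = 10$ ($a{\left(L \right)} = 2 + 8 = 10$)
$p + T{\left(m{\left(W{\left(0,-1 \right)},6 \right)} \right)} a{\left(5 \right)} = 49 + 6^{2} \cdot 10 = 49 + 36 \cdot 10 = 49 + 360 = 409$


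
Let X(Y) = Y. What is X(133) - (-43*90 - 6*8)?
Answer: 4051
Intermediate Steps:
X(133) - (-43*90 - 6*8) = 133 - (-43*90 - 6*8) = 133 - (-3870 - 48) = 133 - 1*(-3918) = 133 + 3918 = 4051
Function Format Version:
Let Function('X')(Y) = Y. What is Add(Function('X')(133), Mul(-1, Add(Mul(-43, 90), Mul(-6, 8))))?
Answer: 4051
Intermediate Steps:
Add(Function('X')(133), Mul(-1, Add(Mul(-43, 90), Mul(-6, 8)))) = Add(133, Mul(-1, Add(Mul(-43, 90), Mul(-6, 8)))) = Add(133, Mul(-1, Add(-3870, -48))) = Add(133, Mul(-1, -3918)) = Add(133, 3918) = 4051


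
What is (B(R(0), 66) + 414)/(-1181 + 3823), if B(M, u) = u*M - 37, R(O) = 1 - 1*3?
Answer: 245/2642 ≈ 0.092733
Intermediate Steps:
R(O) = -2 (R(O) = 1 - 3 = -2)
B(M, u) = -37 + M*u (B(M, u) = M*u - 37 = -37 + M*u)
(B(R(0), 66) + 414)/(-1181 + 3823) = ((-37 - 2*66) + 414)/(-1181 + 3823) = ((-37 - 132) + 414)/2642 = (-169 + 414)*(1/2642) = 245*(1/2642) = 245/2642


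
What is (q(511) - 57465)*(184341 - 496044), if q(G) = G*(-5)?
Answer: 18708414060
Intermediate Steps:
q(G) = -5*G
(q(511) - 57465)*(184341 - 496044) = (-5*511 - 57465)*(184341 - 496044) = (-2555 - 57465)*(-311703) = -60020*(-311703) = 18708414060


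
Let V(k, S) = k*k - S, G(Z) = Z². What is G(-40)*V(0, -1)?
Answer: 1600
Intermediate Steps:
V(k, S) = k² - S
G(-40)*V(0, -1) = (-40)²*(0² - 1*(-1)) = 1600*(0 + 1) = 1600*1 = 1600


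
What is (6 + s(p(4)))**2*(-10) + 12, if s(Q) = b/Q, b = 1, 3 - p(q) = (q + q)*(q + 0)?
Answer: -289198/841 ≈ -343.87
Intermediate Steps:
p(q) = 3 - 2*q**2 (p(q) = 3 - (q + q)*(q + 0) = 3 - 2*q*q = 3 - 2*q**2)
s(Q) = 1/Q
(6 + s(p(4)))**2*(-10) + 12 = (6 + 1/(3 - 2*4**2))**2*(-10) + 12 = (6 + 1/(3 - 2*16))**2*(-10) + 12 = (6 + 1/(3 - 32))**2*(-10) + 12 = (6 + 1/(-29))**2*(-10) + 12 = (6 - 1/29)**2*(-10) + 12 = (173/29)**2*(-10) + 12 = (29929/841)*(-10) + 12 = -299290/841 + 12 = -289198/841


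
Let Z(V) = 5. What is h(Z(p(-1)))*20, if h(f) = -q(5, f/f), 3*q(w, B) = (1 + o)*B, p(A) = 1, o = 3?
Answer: -80/3 ≈ -26.667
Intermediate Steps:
q(w, B) = 4*B/3 (q(w, B) = ((1 + 3)*B)/3 = (4*B)/3 = 4*B/3)
h(f) = -4/3 (h(f) = -4*f/f/3 = -4/3)
h(Z(p(-1)))*20 = -4/3*20 = -80/3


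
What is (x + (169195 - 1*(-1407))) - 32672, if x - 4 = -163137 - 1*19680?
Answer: -44883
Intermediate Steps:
x = -182813 (x = 4 + (-163137 - 1*19680) = 4 + (-163137 - 19680) = 4 - 182817 = -182813)
(x + (169195 - 1*(-1407))) - 32672 = (-182813 + (169195 - 1*(-1407))) - 32672 = (-182813 + (169195 + 1407)) - 32672 = (-182813 + 170602) - 32672 = -12211 - 32672 = -44883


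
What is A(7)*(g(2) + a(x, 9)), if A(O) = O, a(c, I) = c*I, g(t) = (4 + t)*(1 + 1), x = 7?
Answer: 525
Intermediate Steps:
g(t) = 8 + 2*t (g(t) = (4 + t)*2 = 8 + 2*t)
a(c, I) = I*c
A(7)*(g(2) + a(x, 9)) = 7*((8 + 2*2) + 9*7) = 7*((8 + 4) + 63) = 7*(12 + 63) = 7*75 = 525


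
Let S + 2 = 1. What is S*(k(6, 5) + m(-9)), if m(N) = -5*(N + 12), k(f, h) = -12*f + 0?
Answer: 87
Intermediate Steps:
S = -1 (S = -2 + 1 = -1)
k(f, h) = -12*f
m(N) = -60 - 5*N (m(N) = -5*(12 + N) = -60 - 5*N)
S*(k(6, 5) + m(-9)) = -(-12*6 + (-60 - 5*(-9))) = -(-72 + (-60 + 45)) = -(-72 - 15) = -1*(-87) = 87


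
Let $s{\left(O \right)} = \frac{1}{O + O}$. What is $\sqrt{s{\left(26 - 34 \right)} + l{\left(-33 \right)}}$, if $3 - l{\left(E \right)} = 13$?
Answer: $\frac{i \sqrt{161}}{4} \approx 3.1721 i$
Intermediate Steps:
$l{\left(E \right)} = -10$ ($l{\left(E \right)} = 3 - 13 = -10$)
$s{\left(O \right)} = \frac{1}{2 O}$
$\sqrt{s{\left(26 - 34 \right)} + l{\left(-33 \right)}} = \sqrt{\frac{1}{2 \left(26 - 34\right)} - 10} = \sqrt{\frac{1}{2 \left(-8\right)} - 10} = \sqrt{\frac{1}{2} \left(- \frac{1}{8}\right) - 10} = \sqrt{- \frac{1}{16} - 10} = \sqrt{- \frac{161}{16}} = \frac{i \sqrt{161}}{4}$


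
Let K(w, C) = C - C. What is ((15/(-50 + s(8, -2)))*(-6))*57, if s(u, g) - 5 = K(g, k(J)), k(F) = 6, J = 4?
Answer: 114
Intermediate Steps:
K(w, C) = 0
s(u, g) = 5 (s(u, g) = 5 + 0 = 5)
((15/(-50 + s(8, -2)))*(-6))*57 = ((15/(-50 + 5))*(-6))*57 = ((15/(-45))*(-6))*57 = ((15*(-1/45))*(-6))*57 = -1/3*(-6)*57 = 2*57 = 114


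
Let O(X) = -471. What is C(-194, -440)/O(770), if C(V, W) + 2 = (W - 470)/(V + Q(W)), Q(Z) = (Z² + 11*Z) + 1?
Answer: 378044/88815057 ≈ 0.0042565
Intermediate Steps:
Q(Z) = 1 + Z² + 11*Z
C(V, W) = -2 + (-470 + W)/(1 + V + W² + 11*W) (C(V, W) = -2 + (W - 470)/(V + (1 + W² + 11*W)) = -2 + (-470 + W)/(1 + V + W² + 11*W))
C(-194, -440)/O(770) = ((-472 - 21*(-440) - 2*(-194) - 2*(-440)²)/(1 - 194 + (-440)² + 11*(-440)))/(-471) = ((-472 + 9240 + 388 - 2*193600)/(1 - 194 + 193600 - 4840))*(-1/471) = ((-472 + 9240 + 388 - 387200)/188567)*(-1/471) = ((1/188567)*(-378044))*(-1/471) = -378044/188567*(-1/471) = 378044/88815057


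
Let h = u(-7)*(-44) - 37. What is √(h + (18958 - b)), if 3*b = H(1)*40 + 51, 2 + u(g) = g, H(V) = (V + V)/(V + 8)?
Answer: 2*√390765/9 ≈ 138.91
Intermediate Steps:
H(V) = 2*V/(8 + V) (H(V) = (2*V)/(8 + V) = 2*V/(8 + V))
u(g) = -2 + g
b = 539/27 (b = ((2*1/(8 + 1))*40 + 51)/3 = ((2*1/9)*40 + 51)/3 = ((2*1*(⅑))*40 + 51)/3 = ((2/9)*40 + 51)/3 = (80/9 + 51)/3 = (⅓)*(539/9) = 539/27 ≈ 19.963)
h = 359 (h = (-2 - 7)*(-44) - 37 = -9*(-44) - 37 = 396 - 37 = 359)
√(h + (18958 - b)) = √(359 + (18958 - 1*539/27)) = √(359 + (18958 - 539/27)) = √(359 + 511327/27) = √(521020/27) = 2*√390765/9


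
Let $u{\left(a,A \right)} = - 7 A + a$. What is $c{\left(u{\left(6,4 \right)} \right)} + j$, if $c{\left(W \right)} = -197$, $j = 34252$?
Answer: $34055$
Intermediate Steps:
$u{\left(a,A \right)} = a - 7 A$
$c{\left(u{\left(6,4 \right)} \right)} + j = -197 + 34252 = 34055$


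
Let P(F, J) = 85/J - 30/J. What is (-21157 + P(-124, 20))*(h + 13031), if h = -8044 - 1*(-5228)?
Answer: -864362655/4 ≈ -2.1609e+8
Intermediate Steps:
h = -2816 (h = -8044 + 5228 = -2816)
P(F, J) = 55/J
(-21157 + P(-124, 20))*(h + 13031) = (-21157 + 55/20)*(-2816 + 13031) = (-21157 + 55*(1/20))*10215 = (-21157 + 11/4)*10215 = -84617/4*10215 = -864362655/4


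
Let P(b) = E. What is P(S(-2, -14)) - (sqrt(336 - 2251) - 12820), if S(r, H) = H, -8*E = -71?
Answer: 102631/8 - I*sqrt(1915) ≈ 12829.0 - 43.761*I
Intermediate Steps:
E = 71/8 (E = -1/8*(-71) = 71/8 ≈ 8.8750)
P(b) = 71/8
P(S(-2, -14)) - (sqrt(336 - 2251) - 12820) = 71/8 - (sqrt(336 - 2251) - 12820) = 71/8 - (sqrt(-1915) - 12820) = 71/8 - (I*sqrt(1915) - 12820) = 71/8 - (-12820 + I*sqrt(1915)) = 71/8 + (12820 - I*sqrt(1915)) = 102631/8 - I*sqrt(1915)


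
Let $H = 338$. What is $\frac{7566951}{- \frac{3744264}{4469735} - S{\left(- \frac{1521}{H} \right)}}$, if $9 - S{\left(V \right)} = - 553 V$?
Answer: $\frac{3221168164570}{1055139397} \approx 3052.8$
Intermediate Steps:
$S{\left(V \right)} = 9 + 553 V$ ($S{\left(V \right)} = 9 - - 553 V = 9 + 553 V$)
$\frac{7566951}{- \frac{3744264}{4469735} - S{\left(- \frac{1521}{H} \right)}} = \frac{7566951}{- \frac{3744264}{4469735} - \left(9 + 553 \left(- \frac{1521}{338}\right)\right)} = \frac{7566951}{\left(-3744264\right) \frac{1}{4469735} - \left(9 + 553 \left(\left(-1521\right) \frac{1}{338}\right)\right)} = \frac{7566951}{- \frac{3744264}{4469735} - \left(9 + 553 \left(- \frac{9}{2}\right)\right)} = \frac{7566951}{- \frac{3744264}{4469735} - \left(9 - \frac{4977}{2}\right)} = \frac{7566951}{- \frac{3744264}{4469735} - - \frac{4959}{2}} = \frac{7566951}{- \frac{3744264}{4469735} + \frac{4959}{2}} = \frac{7566951}{\frac{22157927337}{8939470}} = 7566951 \cdot \frac{8939470}{22157927337} = \frac{3221168164570}{1055139397}$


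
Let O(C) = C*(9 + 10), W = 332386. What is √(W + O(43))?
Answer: 19*√923 ≈ 577.24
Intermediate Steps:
O(C) = 19*C (O(C) = C*19 = 19*C)
√(W + O(43)) = √(332386 + 19*43) = √(332386 + 817) = √333203 = 19*√923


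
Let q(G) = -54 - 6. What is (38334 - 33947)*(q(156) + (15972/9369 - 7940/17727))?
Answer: -4755659105828/18453807 ≈ -2.5771e+5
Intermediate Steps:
q(G) = -60
(38334 - 33947)*(q(156) + (15972/9369 - 7940/17727)) = (38334 - 33947)*(-60 + (15972/9369 - 7940/17727)) = 4387*(-60 + (15972*(1/9369) - 7940*1/17727)) = 4387*(-60 + (5324/3123 - 7940/17727)) = 4387*(-60 + 23193976/18453807) = 4387*(-1084034444/18453807) = -4755659105828/18453807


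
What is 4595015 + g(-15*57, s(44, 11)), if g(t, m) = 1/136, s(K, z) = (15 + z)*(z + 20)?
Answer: 624922041/136 ≈ 4.5950e+6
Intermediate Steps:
s(K, z) = (15 + z)*(20 + z)
g(t, m) = 1/136
4595015 + g(-15*57, s(44, 11)) = 4595015 + 1/136 = 624922041/136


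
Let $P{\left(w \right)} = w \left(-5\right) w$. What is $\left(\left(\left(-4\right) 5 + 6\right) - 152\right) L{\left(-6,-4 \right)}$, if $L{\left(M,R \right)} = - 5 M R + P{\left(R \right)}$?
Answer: $33200$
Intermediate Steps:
$P{\left(w \right)} = - 5 w^{2}$ ($P{\left(w \right)} = - 5 w w = - 5 w^{2}$)
$L{\left(M,R \right)} = - 5 R^{2} - 5 M R$ ($L{\left(M,R \right)} = - 5 M R - 5 R^{2} = - 5 R^{2} - 5 M R$)
$\left(\left(\left(-4\right) 5 + 6\right) - 152\right) L{\left(-6,-4 \right)} = \left(\left(\left(-4\right) 5 + 6\right) - 152\right) 5 \left(-4\right) \left(\left(-1\right) \left(-6\right) - -4\right) = \left(\left(-20 + 6\right) - 152\right) 5 \left(-4\right) \left(6 + 4\right) = \left(-14 - 152\right) 5 \left(-4\right) 10 = \left(-166\right) \left(-200\right) = 33200$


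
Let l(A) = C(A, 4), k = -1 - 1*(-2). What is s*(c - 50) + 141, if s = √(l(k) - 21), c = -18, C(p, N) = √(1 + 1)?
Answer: 141 - 68*√(-21 + √2) ≈ 141.0 - 300.94*I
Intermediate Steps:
k = 1 (k = -1 + 2 = 1)
C(p, N) = √2
l(A) = √2
s = √(-21 + √2) (s = √(√2 - 21) = √(-21 + √2) ≈ 4.4256*I)
s*(c - 50) + 141 = √(-21 + √2)*(-18 - 50) + 141 = √(-21 + √2)*(-68) + 141 = -68*√(-21 + √2) + 141 = 141 - 68*√(-21 + √2)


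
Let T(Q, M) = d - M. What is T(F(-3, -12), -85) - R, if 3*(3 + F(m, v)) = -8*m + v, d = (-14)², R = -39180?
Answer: 39461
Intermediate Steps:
d = 196
F(m, v) = -3 - 8*m/3 + v/3 (F(m, v) = -3 + (-8*m + v)/3 = -3 + (v - 8*m)/3 = -3 + (-8*m/3 + v/3) = -3 - 8*m/3 + v/3)
T(Q, M) = 196 - M
T(F(-3, -12), -85) - R = (196 - 1*(-85)) - 1*(-39180) = (196 + 85) + 39180 = 281 + 39180 = 39461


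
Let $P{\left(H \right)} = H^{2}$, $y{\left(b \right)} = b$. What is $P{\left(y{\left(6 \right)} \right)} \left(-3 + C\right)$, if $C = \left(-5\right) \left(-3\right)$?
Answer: $432$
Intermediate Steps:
$C = 15$
$P{\left(y{\left(6 \right)} \right)} \left(-3 + C\right) = 6^{2} \left(-3 + 15\right) = 36 \cdot 12 = 432$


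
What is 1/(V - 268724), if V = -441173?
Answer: -1/709897 ≈ -1.4087e-6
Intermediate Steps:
1/(V - 268724) = 1/(-441173 - 268724) = 1/(-709897) = -1/709897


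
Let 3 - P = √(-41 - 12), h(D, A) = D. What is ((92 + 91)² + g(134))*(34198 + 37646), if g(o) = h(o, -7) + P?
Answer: 2415826344 - 71844*I*√53 ≈ 2.4158e+9 - 5.2303e+5*I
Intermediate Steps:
P = 3 - I*√53 (P = 3 - √(-41 - 12) = 3 - √(-53) = 3 - I*√53 ≈ 3.0 - 7.2801*I)
g(o) = 3 + o - I*√53 (g(o) = o + (3 - I*√53) = 3 + o - I*√53)
((92 + 91)² + g(134))*(34198 + 37646) = ((92 + 91)² + (3 + 134 - I*√53))*(34198 + 37646) = (183² + (137 - I*√53))*71844 = (33489 + (137 - I*√53))*71844 = (33626 - I*√53)*71844 = 2415826344 - 71844*I*√53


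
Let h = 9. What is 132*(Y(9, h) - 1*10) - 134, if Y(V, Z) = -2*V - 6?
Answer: -4622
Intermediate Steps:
Y(V, Z) = -6 - 2*V
132*(Y(9, h) - 1*10) - 134 = 132*((-6 - 2*9) - 1*10) - 134 = 132*((-6 - 18) - 10) - 134 = 132*(-24 - 10) - 134 = 132*(-34) - 134 = -4488 - 134 = -4622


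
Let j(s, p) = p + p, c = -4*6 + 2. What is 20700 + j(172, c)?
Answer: 20656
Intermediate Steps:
c = -22 (c = -24 + 2 = -22)
j(s, p) = 2*p
20700 + j(172, c) = 20700 + 2*(-22) = 20700 - 44 = 20656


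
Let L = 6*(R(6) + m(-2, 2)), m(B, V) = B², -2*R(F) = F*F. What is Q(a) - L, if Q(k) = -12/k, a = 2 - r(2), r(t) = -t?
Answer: 81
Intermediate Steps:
a = 4 (a = 2 - (-1)*2 = 2 - 1*(-2) = 2 + 2 = 4)
R(F) = -F²/2 (R(F) = -F*F/2 = -F²/2)
L = -84 (L = 6*(-½*6² + (-2)²) = 6*(-½*36 + 4) = 6*(-18 + 4) = 6*(-14) = -84)
Q(a) - L = -12/4 - 1*(-84) = -12*¼ + 84 = -3 + 84 = 81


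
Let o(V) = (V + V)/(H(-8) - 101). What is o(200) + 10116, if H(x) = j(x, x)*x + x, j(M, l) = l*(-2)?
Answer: 2397092/237 ≈ 10114.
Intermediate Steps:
j(M, l) = -2*l
H(x) = x - 2*x² (H(x) = (-2*x)*x + x = -2*x² + x = x - 2*x²)
o(V) = -2*V/237 (o(V) = (V + V)/(-8*(1 - 2*(-8)) - 101) = (2*V)/(-8*(1 + 16) - 101) = (2*V)/(-8*17 - 101) = (2*V)/(-136 - 101) = (2*V)/(-237) = (2*V)*(-1/237) = -2*V/237)
o(200) + 10116 = -2/237*200 + 10116 = -400/237 + 10116 = 2397092/237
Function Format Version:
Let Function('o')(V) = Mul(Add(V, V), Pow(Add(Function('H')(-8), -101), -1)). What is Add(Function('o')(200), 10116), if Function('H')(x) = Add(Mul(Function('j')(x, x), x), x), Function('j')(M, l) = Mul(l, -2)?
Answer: Rational(2397092, 237) ≈ 10114.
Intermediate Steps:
Function('j')(M, l) = Mul(-2, l)
Function('H')(x) = Add(x, Mul(-2, Pow(x, 2))) (Function('H')(x) = Add(Mul(Mul(-2, x), x), x) = Add(Mul(-2, Pow(x, 2)), x) = Add(x, Mul(-2, Pow(x, 2))))
Function('o')(V) = Mul(Rational(-2, 237), V) (Function('o')(V) = Mul(Add(V, V), Pow(Add(Mul(-8, Add(1, Mul(-2, -8))), -101), -1)) = Mul(Mul(2, V), Pow(Add(Mul(-8, Add(1, 16)), -101), -1)) = Mul(Mul(2, V), Pow(Add(Mul(-8, 17), -101), -1)) = Mul(Mul(2, V), Pow(Add(-136, -101), -1)) = Mul(Mul(2, V), Pow(-237, -1)) = Mul(Mul(2, V), Rational(-1, 237)) = Mul(Rational(-2, 237), V))
Add(Function('o')(200), 10116) = Add(Mul(Rational(-2, 237), 200), 10116) = Add(Rational(-400, 237), 10116) = Rational(2397092, 237)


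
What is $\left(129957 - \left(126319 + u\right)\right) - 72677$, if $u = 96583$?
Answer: $-165622$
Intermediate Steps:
$\left(129957 - \left(126319 + u\right)\right) - 72677 = \left(129957 - 222902\right) - 72677 = -92945 - 72677 = -165622$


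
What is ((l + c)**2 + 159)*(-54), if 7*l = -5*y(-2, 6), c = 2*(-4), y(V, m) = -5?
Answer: -472608/49 ≈ -9645.1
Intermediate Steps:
c = -8
l = 25/7 (l = (-5*(-5))/7 = (1/7)*25 = 25/7 ≈ 3.5714)
((l + c)**2 + 159)*(-54) = ((25/7 - 8)**2 + 159)*(-54) = ((-31/7)**2 + 159)*(-54) = (961/49 + 159)*(-54) = (8752/49)*(-54) = -472608/49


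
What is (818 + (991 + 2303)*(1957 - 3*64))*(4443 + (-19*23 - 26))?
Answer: 23142617440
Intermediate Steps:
(818 + (991 + 2303)*(1957 - 3*64))*(4443 + (-19*23 - 26)) = (818 + 3294*(1957 - 192))*(4443 + (-437 - 26)) = (818 + 3294*1765)*(4443 - 463) = (818 + 5813910)*3980 = 5814728*3980 = 23142617440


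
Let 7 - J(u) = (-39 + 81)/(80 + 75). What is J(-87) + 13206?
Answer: 2047973/155 ≈ 13213.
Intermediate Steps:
J(u) = 1043/155 (J(u) = 7 - (-39 + 81)/(80 + 75) = 7 - 42/155 = 1043/155)
J(-87) + 13206 = 1043/155 + 13206 = 2047973/155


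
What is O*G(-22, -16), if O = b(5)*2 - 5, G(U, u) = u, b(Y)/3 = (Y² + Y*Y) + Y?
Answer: -5200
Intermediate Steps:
b(Y) = 3*Y + 6*Y² (b(Y) = 3*((Y² + Y*Y) + Y) = 3*((Y² + Y²) + Y) = 3*(2*Y² + Y) = 3*(Y + 2*Y²) = 3*Y + 6*Y²)
O = 325 (O = (3*5*(1 + 2*5))*2 - 5 = (3*5*(1 + 10))*2 - 5 = (3*5*11)*2 - 5 = 165*2 - 5 = 330 - 5 = 325)
O*G(-22, -16) = 325*(-16) = -5200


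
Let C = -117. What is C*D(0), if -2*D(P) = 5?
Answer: 585/2 ≈ 292.50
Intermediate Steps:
D(P) = -5/2 (D(P) = -½*5 = -5/2)
C*D(0) = -117*(-5/2) = 585/2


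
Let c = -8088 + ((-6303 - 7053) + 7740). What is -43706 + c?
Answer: -57410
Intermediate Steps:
c = -13704 (c = -8088 + (-13356 + 7740) = -8088 - 5616 = -13704)
-43706 + c = -43706 - 13704 = -57410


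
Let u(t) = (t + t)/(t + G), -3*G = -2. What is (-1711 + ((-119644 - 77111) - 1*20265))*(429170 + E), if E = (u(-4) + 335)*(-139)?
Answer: -418073027967/5 ≈ -8.3615e+10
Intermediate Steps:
G = ⅔ (G = -⅓*(-2) = ⅔ ≈ 0.66667)
u(t) = 2*t/(⅔ + t) (u(t) = (t + t)/(t + ⅔) = (2*t)/(⅔ + t) = 2*t/(⅔ + t))
E = -234493/5 (E = (6*(-4)/(2 + 3*(-4)) + 335)*(-139) = (6*(-4)/(2 - 12) + 335)*(-139) = (6*(-4)/(-10) + 335)*(-139) = (6*(-4)*(-⅒) + 335)*(-139) = (12/5 + 335)*(-139) = (1687/5)*(-139) = -234493/5 ≈ -46899.)
(-1711 + ((-119644 - 77111) - 1*20265))*(429170 + E) = (-1711 + ((-119644 - 77111) - 1*20265))*(429170 - 234493/5) = (-1711 + (-196755 - 20265))*(1911357/5) = (-1711 - 217020)*(1911357/5) = -218731*1911357/5 = -418073027967/5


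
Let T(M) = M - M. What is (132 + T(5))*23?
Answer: 3036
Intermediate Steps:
T(M) = 0
(132 + T(5))*23 = (132 + 0)*23 = 132*23 = 3036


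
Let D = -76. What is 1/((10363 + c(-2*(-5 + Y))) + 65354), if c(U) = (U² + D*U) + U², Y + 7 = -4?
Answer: 1/75333 ≈ 1.3274e-5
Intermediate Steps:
Y = -11 (Y = -7 - 4 = -11)
c(U) = -76*U + 2*U² (c(U) = (U² - 76*U) + U² = -76*U + 2*U²)
1/((10363 + c(-2*(-5 + Y))) + 65354) = 1/((10363 + 2*(-2*(-5 - 11))*(-38 - 2*(-5 - 11))) + 65354) = 1/((10363 + 2*(-2*(-16))*(-38 - 2*(-16))) + 65354) = 1/((10363 + 2*32*(-38 + 32)) + 65354) = 1/((10363 + 2*32*(-6)) + 65354) = 1/((10363 - 384) + 65354) = 1/(9979 + 65354) = 1/75333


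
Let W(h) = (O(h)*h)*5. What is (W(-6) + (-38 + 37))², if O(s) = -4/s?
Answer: 441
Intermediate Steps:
W(h) = -20 (W(h) = ((-4/h)*h)*5 = -4*5 = -20)
(W(-6) + (-38 + 37))² = (-20 + (-38 + 37))² = (-20 - 1)² = (-21)² = 441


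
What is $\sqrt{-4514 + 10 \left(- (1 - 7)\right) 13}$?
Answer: $i \sqrt{3734} \approx 61.106 i$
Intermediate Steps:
$\sqrt{-4514 + 10 \left(- (1 - 7)\right) 13} = \sqrt{-4514 + 10 \left(\left(-1\right) \left(-6\right)\right) 13} = \sqrt{-4514 + 10 \cdot 6 \cdot 13} = \sqrt{-4514 + 60 \cdot 13} = \sqrt{-4514 + 780} = \sqrt{-3734} = i \sqrt{3734}$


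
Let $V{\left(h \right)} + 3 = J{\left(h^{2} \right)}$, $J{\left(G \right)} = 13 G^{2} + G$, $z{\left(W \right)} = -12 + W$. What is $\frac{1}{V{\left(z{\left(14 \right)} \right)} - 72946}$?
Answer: $- \frac{1}{72737} \approx -1.3748 \cdot 10^{-5}$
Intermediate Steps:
$J{\left(G \right)} = G + 13 G^{2}$
$V{\left(h \right)} = -3 + h^{2} \left(1 + 13 h^{2}\right)$
$\frac{1}{V{\left(z{\left(14 \right)} \right)} - 72946} = \frac{1}{\left(-3 + \left(-12 + 14\right)^{2} + 13 \left(-12 + 14\right)^{4}\right) - 72946} = \frac{1}{\left(-3 + 2^{2} + 13 \cdot 2^{4}\right) - 72946} = \frac{1}{\left(-3 + 4 + 13 \cdot 16\right) - 72946} = \frac{1}{\left(-3 + 4 + 208\right) - 72946} = \frac{1}{209 - 72946} = \frac{1}{-72737} = - \frac{1}{72737}$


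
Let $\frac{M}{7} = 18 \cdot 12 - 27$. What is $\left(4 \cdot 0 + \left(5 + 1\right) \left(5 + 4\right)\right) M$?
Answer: $71442$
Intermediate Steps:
$M = 1323$ ($M = 7 \left(18 \cdot 12 - 27\right) = 7 \left(216 - 27\right) = 7 \cdot 189 = 1323$)
$\left(4 \cdot 0 + \left(5 + 1\right) \left(5 + 4\right)\right) M = \left(4 \cdot 0 + \left(5 + 1\right) \left(5 + 4\right)\right) 1323 = \left(0 + 6 \cdot 9\right) 1323 = \left(0 + 54\right) 1323 = 54 \cdot 1323 = 71442$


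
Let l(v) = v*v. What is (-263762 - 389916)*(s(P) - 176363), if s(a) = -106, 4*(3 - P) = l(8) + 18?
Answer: 115353902982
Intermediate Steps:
l(v) = v²
P = -35/2 (P = 3 - (8² + 18)/4 = 3 - (64 + 18)/4 = 3 - ¼*82 = 3 - 41/2 = -35/2 ≈ -17.500)
(-263762 - 389916)*(s(P) - 176363) = (-263762 - 389916)*(-106 - 176363) = -653678*(-176469) = 115353902982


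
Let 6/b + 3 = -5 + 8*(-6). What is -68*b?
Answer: 51/7 ≈ 7.2857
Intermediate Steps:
b = -3/28 (b = 6/(-3 + (-5 + 8*(-6))) = 6/(-3 + (-5 - 48)) = 6/(-3 - 53) = 6/(-56) = 6*(-1/56) = -3/28 ≈ -0.10714)
-68*b = -68*(-3/28) = 51/7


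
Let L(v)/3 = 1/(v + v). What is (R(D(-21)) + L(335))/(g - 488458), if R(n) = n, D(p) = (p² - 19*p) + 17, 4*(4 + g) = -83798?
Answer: -574193/341305705 ≈ -0.0016823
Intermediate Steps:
g = -41907/2 (g = -4 + (¼)*(-83798) = -4 - 41899/2 = -41907/2 ≈ -20954.)
D(p) = 17 + p² - 19*p
L(v) = 3/(2*v) (L(v) = 3/(v + v) = 3/((2*v)) = 3*(1/(2*v)) = 3/(2*v))
(R(D(-21)) + L(335))/(g - 488458) = ((17 + (-21)² - 19*(-21)) + (3/2)/335)/(-41907/2 - 488458) = ((17 + 441 + 399) + (3/2)*(1/335))/(-1018823/2) = (857 + 3/670)*(-2/1018823) = (574193/670)*(-2/1018823) = -574193/341305705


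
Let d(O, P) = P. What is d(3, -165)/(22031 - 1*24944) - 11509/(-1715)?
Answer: 11269564/1665265 ≈ 6.7674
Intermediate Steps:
d(3, -165)/(22031 - 1*24944) - 11509/(-1715) = -165/(22031 - 1*24944) - 11509/(-1715) = -165/(22031 - 24944) - 11509*(-1/1715) = -165/(-2913) + 11509/1715 = -165*(-1/2913) + 11509/1715 = 55/971 + 11509/1715 = 11269564/1665265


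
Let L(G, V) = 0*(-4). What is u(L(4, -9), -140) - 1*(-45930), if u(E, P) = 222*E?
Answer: 45930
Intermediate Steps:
L(G, V) = 0
u(L(4, -9), -140) - 1*(-45930) = 222*0 - 1*(-45930) = 0 + 45930 = 45930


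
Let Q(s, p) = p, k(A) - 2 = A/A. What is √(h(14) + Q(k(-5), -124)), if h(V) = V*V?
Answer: 6*√2 ≈ 8.4853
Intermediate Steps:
k(A) = 3 (k(A) = 2 + A/A = 2 + 1 = 3)
h(V) = V²
√(h(14) + Q(k(-5), -124)) = √(14² - 124) = √(196 - 124) = √72 = 6*√2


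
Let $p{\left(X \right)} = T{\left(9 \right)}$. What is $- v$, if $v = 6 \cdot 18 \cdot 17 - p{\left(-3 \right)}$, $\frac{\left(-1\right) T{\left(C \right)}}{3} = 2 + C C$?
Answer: $-2085$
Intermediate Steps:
$T{\left(C \right)} = -6 - 3 C^{2}$ ($T{\left(C \right)} = - 3 \left(2 + C C\right) = - 3 \left(2 + C^{2}\right) = -6 - 3 C^{2}$)
$p{\left(X \right)} = -249$ ($p{\left(X \right)} = -6 - 3 \cdot 9^{2} = -6 - 243 = -249$)
$v = 2085$ ($v = 6 \cdot 18 \cdot 17 - -249 = 108 \cdot 17 + 249 = 1836 + 249 = 2085$)
$- v = \left(-1\right) 2085 = -2085$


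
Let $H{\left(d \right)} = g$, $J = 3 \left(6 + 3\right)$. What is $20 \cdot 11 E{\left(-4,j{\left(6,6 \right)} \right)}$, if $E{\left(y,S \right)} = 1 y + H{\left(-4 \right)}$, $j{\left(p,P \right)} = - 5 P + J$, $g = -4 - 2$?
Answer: $-2200$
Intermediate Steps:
$g = -6$ ($g = -4 - 2 = -6$)
$J = 27$ ($J = 3 \cdot 9 = 27$)
$H{\left(d \right)} = -6$
$j{\left(p,P \right)} = 27 - 5 P$ ($j{\left(p,P \right)} = - 5 P + 27 = 27 - 5 P$)
$E{\left(y,S \right)} = -6 + y$ ($E{\left(y,S \right)} = 1 y - 6 = y - 6 = -6 + y$)
$20 \cdot 11 E{\left(-4,j{\left(6,6 \right)} \right)} = 20 \cdot 11 \left(-6 - 4\right) = 220 \left(-10\right) = -2200$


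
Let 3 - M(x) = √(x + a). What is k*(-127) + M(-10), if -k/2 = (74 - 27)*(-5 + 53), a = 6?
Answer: 573027 - 2*I ≈ 5.7303e+5 - 2.0*I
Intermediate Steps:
M(x) = 3 - √(6 + x) (M(x) = 3 - √(x + 6) = 3 - √(6 + x))
k = -4512 (k = -2*(74 - 27)*(-5 + 53) = -94*48 = -2*2256 = -4512)
k*(-127) + M(-10) = -4512*(-127) + (3 - √(6 - 10)) = 573024 + (3 - √(-4)) = 573024 + (3 - 2*I) = 573027 - 2*I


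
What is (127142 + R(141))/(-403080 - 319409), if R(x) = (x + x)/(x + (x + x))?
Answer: -381428/2167467 ≈ -0.17598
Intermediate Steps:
R(x) = ⅔ (R(x) = (2*x)/(x + 2*x) = (2*x)/((3*x)) = (2*x)*(1/(3*x)) = ⅔)
(127142 + R(141))/(-403080 - 319409) = (127142 + ⅔)/(-403080 - 319409) = (381428/3)/(-722489) = (381428/3)*(-1/722489) = -381428/2167467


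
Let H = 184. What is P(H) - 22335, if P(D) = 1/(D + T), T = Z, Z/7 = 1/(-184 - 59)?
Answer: -998485932/44705 ≈ -22335.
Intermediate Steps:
Z = -7/243 (Z = 7/(-184 - 59) = 7/(-243) = 7*(-1/243) = -7/243 ≈ -0.028807)
T = -7/243 ≈ -0.028807
P(D) = 1/(-7/243 + D) (P(D) = 1/(D - 7/243) = 1/(-7/243 + D))
P(H) - 22335 = 243/(-7 + 243*184) - 22335 = 243/(-7 + 44712) - 22335 = 243/44705 - 22335 = -998485932/44705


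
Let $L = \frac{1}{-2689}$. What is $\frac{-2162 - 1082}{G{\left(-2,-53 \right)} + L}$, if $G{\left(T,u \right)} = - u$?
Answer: $- \frac{2180779}{35629} \approx -61.208$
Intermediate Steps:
$L = - \frac{1}{2689} \approx -0.00037189$
$\frac{-2162 - 1082}{G{\left(-2,-53 \right)} + L} = \frac{-2162 - 1082}{\left(-1\right) \left(-53\right) - \frac{1}{2689}} = - \frac{3244}{53 - \frac{1}{2689}} = - \frac{3244}{\frac{142516}{2689}} = \left(-3244\right) \frac{2689}{142516} = - \frac{2180779}{35629}$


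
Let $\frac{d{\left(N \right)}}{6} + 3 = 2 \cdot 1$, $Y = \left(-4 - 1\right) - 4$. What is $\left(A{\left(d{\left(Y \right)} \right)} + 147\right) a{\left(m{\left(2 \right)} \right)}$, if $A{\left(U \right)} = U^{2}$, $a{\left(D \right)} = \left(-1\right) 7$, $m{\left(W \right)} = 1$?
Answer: $-1281$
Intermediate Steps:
$Y = -9$ ($Y = -5 - 4 = -9$)
$a{\left(D \right)} = -7$
$d{\left(N \right)} = -6$ ($d{\left(N \right)} = -18 + 6 \cdot 2 \cdot 1 = -18 + 6 \cdot 2 = -18 + 12 = -6$)
$\left(A{\left(d{\left(Y \right)} \right)} + 147\right) a{\left(m{\left(2 \right)} \right)} = \left(\left(-6\right)^{2} + 147\right) \left(-7\right) = \left(36 + 147\right) \left(-7\right) = 183 \left(-7\right) = -1281$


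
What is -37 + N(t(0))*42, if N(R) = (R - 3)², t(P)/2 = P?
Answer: 341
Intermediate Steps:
t(P) = 2*P
N(R) = (-3 + R)²
-37 + N(t(0))*42 = -37 + (-3 + 2*0)²*42 = -37 + (-3 + 0)²*42 = -37 + (-3)²*42 = -37 + 9*42 = -37 + 378 = 341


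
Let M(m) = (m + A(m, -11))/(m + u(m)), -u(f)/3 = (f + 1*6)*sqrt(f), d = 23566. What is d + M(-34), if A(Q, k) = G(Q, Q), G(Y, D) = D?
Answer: 83541504/3545 + 84*I*sqrt(34)/3545 ≈ 23566.0 + 0.13817*I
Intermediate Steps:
A(Q, k) = Q
u(f) = -3*sqrt(f)*(6 + f) (u(f) = -3*(f + 1*6)*sqrt(f) = -3*(f + 6)*sqrt(f) = -3*(6 + f)*sqrt(f) = -3*sqrt(f)*(6 + f))
M(m) = 2*m/(m + 3*sqrt(m)*(-6 - m)) (M(m) = (m + m)/(m + 3*sqrt(m)*(-6 - m)) = (2*m)/(m + 3*sqrt(m)*(-6 - m)) = 2*m/(m + 3*sqrt(m)*(-6 - m)))
d + M(-34) = 23566 - 2*(-34)/(-1*(-34) + 3*sqrt(-34)*(6 - 34)) = 23566 - 2*(-34)/(34 + 3*(I*sqrt(34))*(-28)) = 23566 - 2*(-34)/(34 - 84*I*sqrt(34)) = 23566 + 68/(34 - 84*I*sqrt(34))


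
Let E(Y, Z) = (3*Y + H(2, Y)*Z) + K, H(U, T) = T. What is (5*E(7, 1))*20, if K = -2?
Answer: 2600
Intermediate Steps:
E(Y, Z) = -2 + 3*Y + Y*Z (E(Y, Z) = (3*Y + Y*Z) - 2 = -2 + 3*Y + Y*Z)
(5*E(7, 1))*20 = (5*(-2 + 3*7 + 7*1))*20 = (5*(-2 + 21 + 7))*20 = (5*26)*20 = 130*20 = 2600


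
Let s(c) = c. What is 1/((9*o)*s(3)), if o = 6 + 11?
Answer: 1/459 ≈ 0.0021787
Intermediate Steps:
o = 17
1/((9*o)*s(3)) = 1/((9*17)*3) = 1/(153*3) = 1/459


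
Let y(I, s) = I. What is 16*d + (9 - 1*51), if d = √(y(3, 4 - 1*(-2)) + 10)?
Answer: -42 + 16*√13 ≈ 15.689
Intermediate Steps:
d = √13 (d = √(3 + 10) = √13 ≈ 3.6056)
16*d + (9 - 1*51) = 16*√13 + (9 - 1*51) = 16*√13 + (9 - 51) = 16*√13 - 42 = -42 + 16*√13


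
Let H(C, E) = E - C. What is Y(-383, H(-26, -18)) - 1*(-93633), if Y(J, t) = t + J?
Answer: 93258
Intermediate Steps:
Y(J, t) = J + t
Y(-383, H(-26, -18)) - 1*(-93633) = (-383 + (-18 - 1*(-26))) - 1*(-93633) = (-383 + (-18 + 26)) + 93633 = (-383 + 8) + 93633 = -375 + 93633 = 93258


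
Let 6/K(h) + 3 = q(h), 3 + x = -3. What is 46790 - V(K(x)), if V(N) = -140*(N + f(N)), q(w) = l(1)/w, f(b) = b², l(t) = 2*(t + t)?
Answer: 5679230/121 ≈ 46936.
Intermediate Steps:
l(t) = 4*t (l(t) = 2*(2*t) = 4*t)
q(w) = 4/w (q(w) = (4*1)/w = 4/w)
x = -6 (x = -3 - 3 = -6)
K(h) = 6/(-3 + 4/h)
V(N) = -140*N - 140*N² (V(N) = -140*(N + N²) = -140*N - 140*N²)
46790 - V(K(x)) = 46790 - 140*(-6*(-6)/(-4 + 3*(-6)))*(-1 - (-6)*(-6)/(-4 + 3*(-6))) = 46790 - 140*(-6*(-6)/(-4 - 18))*(-1 - (-6)*(-6)/(-4 - 18)) = 46790 - 140*(-6*(-6)/(-22))*(-1 - (-6)*(-6)/(-22)) = 46790 - 140*(-6*(-6)*(-1/22))*(-1 - (-6)*(-6)*(-1)/22) = 46790 - 140*(-18)*(-1 - 1*(-18/11))/11 = 46790 - 140*(-18)*(-1 + 18/11)/11 = 46790 - 140*(-18)*7/(11*11) = 46790 - 1*(-17640/121) = 46790 + 17640/121 = 5679230/121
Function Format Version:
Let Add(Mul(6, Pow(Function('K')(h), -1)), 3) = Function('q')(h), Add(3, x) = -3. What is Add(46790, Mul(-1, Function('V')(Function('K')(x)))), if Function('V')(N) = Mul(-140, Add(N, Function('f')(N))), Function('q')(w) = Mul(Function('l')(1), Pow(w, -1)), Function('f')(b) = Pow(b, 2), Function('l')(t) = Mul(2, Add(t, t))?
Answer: Rational(5679230, 121) ≈ 46936.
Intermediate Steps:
Function('l')(t) = Mul(4, t) (Function('l')(t) = Mul(2, Mul(2, t)) = Mul(4, t))
Function('q')(w) = Mul(4, Pow(w, -1)) (Function('q')(w) = Mul(Mul(4, 1), Pow(w, -1)) = Mul(4, Pow(w, -1)))
x = -6 (x = Add(-3, -3) = -6)
Function('K')(h) = Mul(6, Pow(Add(-3, Mul(4, Pow(h, -1))), -1))
Function('V')(N) = Add(Mul(-140, N), Mul(-140, Pow(N, 2))) (Function('V')(N) = Mul(-140, Add(N, Pow(N, 2))) = Add(Mul(-140, N), Mul(-140, Pow(N, 2))))
Add(46790, Mul(-1, Function('V')(Function('K')(x)))) = Add(46790, Mul(-1, Mul(140, Mul(-6, -6, Pow(Add(-4, Mul(3, -6)), -1)), Add(-1, Mul(-1, Mul(-6, -6, Pow(Add(-4, Mul(3, -6)), -1))))))) = Add(46790, Mul(-1, Mul(140, Mul(-6, -6, Pow(Add(-4, -18), -1)), Add(-1, Mul(-1, Mul(-6, -6, Pow(Add(-4, -18), -1))))))) = Add(46790, Mul(-1, Mul(140, Mul(-6, -6, Pow(-22, -1)), Add(-1, Mul(-1, Mul(-6, -6, Pow(-22, -1))))))) = Add(46790, Mul(-1, Mul(140, Mul(-6, -6, Rational(-1, 22)), Add(-1, Mul(-1, Mul(-6, -6, Rational(-1, 22))))))) = Add(46790, Mul(-1, Mul(140, Rational(-18, 11), Add(-1, Mul(-1, Rational(-18, 11)))))) = Add(46790, Mul(-1, Mul(140, Rational(-18, 11), Add(-1, Rational(18, 11))))) = Add(46790, Mul(-1, Mul(140, Rational(-18, 11), Rational(7, 11)))) = Add(46790, Mul(-1, Rational(-17640, 121))) = Add(46790, Rational(17640, 121)) = Rational(5679230, 121)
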